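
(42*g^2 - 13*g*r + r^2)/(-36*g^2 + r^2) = (-7*g + r)/(6*g + r)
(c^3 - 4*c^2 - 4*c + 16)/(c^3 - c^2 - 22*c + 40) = (c + 2)/(c + 5)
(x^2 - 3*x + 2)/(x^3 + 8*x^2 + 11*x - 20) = (x - 2)/(x^2 + 9*x + 20)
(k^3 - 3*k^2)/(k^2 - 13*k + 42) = k^2*(k - 3)/(k^2 - 13*k + 42)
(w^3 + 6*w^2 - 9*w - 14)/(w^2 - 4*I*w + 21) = (w^3 + 6*w^2 - 9*w - 14)/(w^2 - 4*I*w + 21)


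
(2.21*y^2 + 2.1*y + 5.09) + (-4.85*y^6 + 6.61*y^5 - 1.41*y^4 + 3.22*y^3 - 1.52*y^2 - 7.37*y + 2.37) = -4.85*y^6 + 6.61*y^5 - 1.41*y^4 + 3.22*y^3 + 0.69*y^2 - 5.27*y + 7.46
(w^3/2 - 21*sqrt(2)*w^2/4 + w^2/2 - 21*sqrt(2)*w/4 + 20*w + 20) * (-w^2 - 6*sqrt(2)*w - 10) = -w^5/2 - w^4/2 + 9*sqrt(2)*w^4/4 + 9*sqrt(2)*w^3/4 + 38*w^3 - 135*sqrt(2)*w^2/2 + 38*w^2 - 200*w - 135*sqrt(2)*w/2 - 200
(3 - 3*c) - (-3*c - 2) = 5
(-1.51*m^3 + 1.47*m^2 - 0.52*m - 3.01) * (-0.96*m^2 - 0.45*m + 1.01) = 1.4496*m^5 - 0.7317*m^4 - 1.6874*m^3 + 4.6083*m^2 + 0.8293*m - 3.0401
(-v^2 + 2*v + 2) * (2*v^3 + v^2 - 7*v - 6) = -2*v^5 + 3*v^4 + 13*v^3 - 6*v^2 - 26*v - 12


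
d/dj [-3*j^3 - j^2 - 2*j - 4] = -9*j^2 - 2*j - 2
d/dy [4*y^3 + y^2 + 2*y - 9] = 12*y^2 + 2*y + 2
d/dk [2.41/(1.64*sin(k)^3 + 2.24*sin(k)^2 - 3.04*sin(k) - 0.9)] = (-11.8572*sin(k)^2 - 10.7968*sin(k) + 7.3264)*cos(k)/(1.64*sin(k)^3 + 2.24*sin(k)^2 - 3.04*sin(k) - 0.9)^2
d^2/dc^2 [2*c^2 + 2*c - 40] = 4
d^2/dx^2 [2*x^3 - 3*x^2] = 12*x - 6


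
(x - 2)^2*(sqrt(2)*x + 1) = sqrt(2)*x^3 - 4*sqrt(2)*x^2 + x^2 - 4*x + 4*sqrt(2)*x + 4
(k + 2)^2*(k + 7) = k^3 + 11*k^2 + 32*k + 28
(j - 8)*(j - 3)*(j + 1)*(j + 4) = j^4 - 6*j^3 - 27*j^2 + 76*j + 96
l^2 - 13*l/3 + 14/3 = (l - 7/3)*(l - 2)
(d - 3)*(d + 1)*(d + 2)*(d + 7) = d^4 + 7*d^3 - 7*d^2 - 55*d - 42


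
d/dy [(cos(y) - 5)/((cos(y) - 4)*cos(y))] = (sin(y) + 20*sin(y)/cos(y)^2 - 10*tan(y))/(cos(y) - 4)^2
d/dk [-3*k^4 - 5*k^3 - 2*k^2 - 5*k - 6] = -12*k^3 - 15*k^2 - 4*k - 5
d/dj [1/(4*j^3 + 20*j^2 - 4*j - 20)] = (-3*j^2 - 10*j + 1)/(4*(j^3 + 5*j^2 - j - 5)^2)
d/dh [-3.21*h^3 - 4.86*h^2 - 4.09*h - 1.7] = -9.63*h^2 - 9.72*h - 4.09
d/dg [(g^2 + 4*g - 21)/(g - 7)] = (g^2 - 14*g - 7)/(g^2 - 14*g + 49)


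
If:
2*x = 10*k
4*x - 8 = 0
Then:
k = 2/5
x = 2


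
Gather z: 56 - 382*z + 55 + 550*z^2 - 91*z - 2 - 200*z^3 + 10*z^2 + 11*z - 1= -200*z^3 + 560*z^2 - 462*z + 108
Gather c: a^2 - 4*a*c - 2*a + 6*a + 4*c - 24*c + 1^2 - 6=a^2 + 4*a + c*(-4*a - 20) - 5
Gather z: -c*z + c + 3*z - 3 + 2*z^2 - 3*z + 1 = -c*z + c + 2*z^2 - 2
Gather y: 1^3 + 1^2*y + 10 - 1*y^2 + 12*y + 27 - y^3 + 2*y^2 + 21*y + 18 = -y^3 + y^2 + 34*y + 56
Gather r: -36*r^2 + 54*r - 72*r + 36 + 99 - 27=-36*r^2 - 18*r + 108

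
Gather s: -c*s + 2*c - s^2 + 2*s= 2*c - s^2 + s*(2 - c)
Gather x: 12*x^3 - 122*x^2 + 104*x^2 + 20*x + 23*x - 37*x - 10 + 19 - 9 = 12*x^3 - 18*x^2 + 6*x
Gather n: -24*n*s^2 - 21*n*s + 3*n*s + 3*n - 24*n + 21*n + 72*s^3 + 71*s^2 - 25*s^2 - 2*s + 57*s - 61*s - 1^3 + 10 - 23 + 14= n*(-24*s^2 - 18*s) + 72*s^3 + 46*s^2 - 6*s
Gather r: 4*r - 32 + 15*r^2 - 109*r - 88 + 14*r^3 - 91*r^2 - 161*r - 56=14*r^3 - 76*r^2 - 266*r - 176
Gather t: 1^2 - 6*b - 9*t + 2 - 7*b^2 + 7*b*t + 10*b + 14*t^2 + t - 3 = -7*b^2 + 4*b + 14*t^2 + t*(7*b - 8)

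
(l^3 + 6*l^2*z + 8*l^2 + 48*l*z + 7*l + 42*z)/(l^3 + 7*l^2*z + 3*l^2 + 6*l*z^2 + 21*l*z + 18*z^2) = (l^2 + 8*l + 7)/(l^2 + l*z + 3*l + 3*z)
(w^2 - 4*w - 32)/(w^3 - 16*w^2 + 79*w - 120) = (w + 4)/(w^2 - 8*w + 15)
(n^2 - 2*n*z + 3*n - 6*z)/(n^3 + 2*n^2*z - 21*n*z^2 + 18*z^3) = (n^2 - 2*n*z + 3*n - 6*z)/(n^3 + 2*n^2*z - 21*n*z^2 + 18*z^3)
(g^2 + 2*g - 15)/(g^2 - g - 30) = (g - 3)/(g - 6)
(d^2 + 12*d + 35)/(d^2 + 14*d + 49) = (d + 5)/(d + 7)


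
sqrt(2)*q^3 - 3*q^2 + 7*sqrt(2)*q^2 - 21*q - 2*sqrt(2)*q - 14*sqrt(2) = (q + 7)*(q - 2*sqrt(2))*(sqrt(2)*q + 1)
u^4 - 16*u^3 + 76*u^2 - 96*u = u*(u - 8)*(u - 6)*(u - 2)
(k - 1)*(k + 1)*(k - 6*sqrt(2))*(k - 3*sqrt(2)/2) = k^4 - 15*sqrt(2)*k^3/2 + 17*k^2 + 15*sqrt(2)*k/2 - 18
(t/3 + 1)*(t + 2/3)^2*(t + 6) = t^4/3 + 31*t^3/9 + 274*t^2/27 + 28*t/3 + 8/3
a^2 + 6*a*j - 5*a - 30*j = (a - 5)*(a + 6*j)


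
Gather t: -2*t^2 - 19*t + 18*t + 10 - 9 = -2*t^2 - t + 1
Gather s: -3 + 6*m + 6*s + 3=6*m + 6*s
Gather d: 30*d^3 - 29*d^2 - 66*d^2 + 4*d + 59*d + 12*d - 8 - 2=30*d^3 - 95*d^2 + 75*d - 10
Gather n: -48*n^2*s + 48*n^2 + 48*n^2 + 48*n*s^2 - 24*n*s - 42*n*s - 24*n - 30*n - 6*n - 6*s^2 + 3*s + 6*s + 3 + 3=n^2*(96 - 48*s) + n*(48*s^2 - 66*s - 60) - 6*s^2 + 9*s + 6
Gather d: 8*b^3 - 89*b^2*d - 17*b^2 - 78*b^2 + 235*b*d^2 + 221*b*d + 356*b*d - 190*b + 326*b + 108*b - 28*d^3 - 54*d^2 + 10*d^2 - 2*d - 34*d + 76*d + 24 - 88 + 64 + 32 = 8*b^3 - 95*b^2 + 244*b - 28*d^3 + d^2*(235*b - 44) + d*(-89*b^2 + 577*b + 40) + 32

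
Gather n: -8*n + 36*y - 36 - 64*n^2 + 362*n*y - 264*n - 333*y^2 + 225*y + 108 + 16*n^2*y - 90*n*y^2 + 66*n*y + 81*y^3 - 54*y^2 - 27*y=n^2*(16*y - 64) + n*(-90*y^2 + 428*y - 272) + 81*y^3 - 387*y^2 + 234*y + 72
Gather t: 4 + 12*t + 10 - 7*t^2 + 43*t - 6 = -7*t^2 + 55*t + 8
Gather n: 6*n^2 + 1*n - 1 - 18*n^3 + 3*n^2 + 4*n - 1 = -18*n^3 + 9*n^2 + 5*n - 2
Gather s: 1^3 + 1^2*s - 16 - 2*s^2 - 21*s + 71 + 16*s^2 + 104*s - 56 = 14*s^2 + 84*s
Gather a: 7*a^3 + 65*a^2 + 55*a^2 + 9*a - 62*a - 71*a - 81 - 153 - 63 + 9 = 7*a^3 + 120*a^2 - 124*a - 288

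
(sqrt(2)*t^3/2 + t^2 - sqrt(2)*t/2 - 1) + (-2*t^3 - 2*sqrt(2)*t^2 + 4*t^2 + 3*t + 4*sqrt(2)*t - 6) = -2*t^3 + sqrt(2)*t^3/2 - 2*sqrt(2)*t^2 + 5*t^2 + 3*t + 7*sqrt(2)*t/2 - 7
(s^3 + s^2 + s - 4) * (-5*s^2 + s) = -5*s^5 - 4*s^4 - 4*s^3 + 21*s^2 - 4*s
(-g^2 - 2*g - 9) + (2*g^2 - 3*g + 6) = g^2 - 5*g - 3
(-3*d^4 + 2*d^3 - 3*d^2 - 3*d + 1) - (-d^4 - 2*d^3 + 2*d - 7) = -2*d^4 + 4*d^3 - 3*d^2 - 5*d + 8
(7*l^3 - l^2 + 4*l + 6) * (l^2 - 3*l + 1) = 7*l^5 - 22*l^4 + 14*l^3 - 7*l^2 - 14*l + 6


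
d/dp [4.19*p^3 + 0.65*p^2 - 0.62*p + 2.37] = 12.57*p^2 + 1.3*p - 0.62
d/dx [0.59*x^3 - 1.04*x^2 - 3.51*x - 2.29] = 1.77*x^2 - 2.08*x - 3.51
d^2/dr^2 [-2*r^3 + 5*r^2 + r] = 10 - 12*r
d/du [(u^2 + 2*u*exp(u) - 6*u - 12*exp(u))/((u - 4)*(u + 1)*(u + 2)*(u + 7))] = 2*(u^5*exp(u) - u^5 - 3*u^4*exp(u) + 6*u^4 - 41*u^3*exp(u) + 36*u^3 + 149*u^2*exp(u) - 90*u^2 + 208*u*exp(u) - 56*u - 188*exp(u) + 168)/(u^8 + 12*u^7 + 2*u^6 - 360*u^5 - 759*u^4 + 1980*u^3 + 7988*u^2 + 8736*u + 3136)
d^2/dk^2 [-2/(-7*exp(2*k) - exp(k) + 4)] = 2*(2*(14*exp(k) + 1)^2*exp(k) - (28*exp(k) + 1)*(7*exp(2*k) + exp(k) - 4))*exp(k)/(7*exp(2*k) + exp(k) - 4)^3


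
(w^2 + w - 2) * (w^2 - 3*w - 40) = w^4 - 2*w^3 - 45*w^2 - 34*w + 80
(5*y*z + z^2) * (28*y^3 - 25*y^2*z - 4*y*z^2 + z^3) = 140*y^4*z - 97*y^3*z^2 - 45*y^2*z^3 + y*z^4 + z^5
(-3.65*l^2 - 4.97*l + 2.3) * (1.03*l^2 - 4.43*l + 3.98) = -3.7595*l^4 + 11.0504*l^3 + 9.8591*l^2 - 29.9696*l + 9.154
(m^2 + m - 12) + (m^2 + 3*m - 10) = 2*m^2 + 4*m - 22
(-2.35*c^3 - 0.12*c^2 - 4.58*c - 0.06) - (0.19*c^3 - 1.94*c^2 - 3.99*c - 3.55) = -2.54*c^3 + 1.82*c^2 - 0.59*c + 3.49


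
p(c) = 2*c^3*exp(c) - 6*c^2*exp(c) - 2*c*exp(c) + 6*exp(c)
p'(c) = 2*c^3*exp(c) - 14*c*exp(c) + 4*exp(c)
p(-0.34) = 4.20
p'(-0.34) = 6.18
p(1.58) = -20.63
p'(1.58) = -49.67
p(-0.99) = 0.06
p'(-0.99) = 5.92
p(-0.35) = 4.14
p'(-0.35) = 6.21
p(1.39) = -12.05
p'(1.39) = -40.50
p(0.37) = 6.57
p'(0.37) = -1.56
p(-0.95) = 0.30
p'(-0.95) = 6.03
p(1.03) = -0.67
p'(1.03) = -23.07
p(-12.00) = -0.03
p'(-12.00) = -0.02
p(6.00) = 84720.05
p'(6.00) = 142006.94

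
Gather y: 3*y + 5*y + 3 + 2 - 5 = 8*y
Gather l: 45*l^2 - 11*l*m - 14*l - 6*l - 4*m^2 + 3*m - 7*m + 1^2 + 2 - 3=45*l^2 + l*(-11*m - 20) - 4*m^2 - 4*m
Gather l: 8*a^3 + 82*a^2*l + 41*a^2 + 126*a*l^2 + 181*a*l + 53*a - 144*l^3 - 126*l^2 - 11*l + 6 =8*a^3 + 41*a^2 + 53*a - 144*l^3 + l^2*(126*a - 126) + l*(82*a^2 + 181*a - 11) + 6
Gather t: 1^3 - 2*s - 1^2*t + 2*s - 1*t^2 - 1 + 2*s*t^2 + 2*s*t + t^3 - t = t^3 + t^2*(2*s - 1) + t*(2*s - 2)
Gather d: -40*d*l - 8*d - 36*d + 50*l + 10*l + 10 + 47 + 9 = d*(-40*l - 44) + 60*l + 66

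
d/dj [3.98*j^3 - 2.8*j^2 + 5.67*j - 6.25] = 11.94*j^2 - 5.6*j + 5.67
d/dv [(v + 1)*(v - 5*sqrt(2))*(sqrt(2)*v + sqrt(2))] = sqrt(2)*(v + 1)*(3*v - 10*sqrt(2) + 1)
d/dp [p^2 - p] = 2*p - 1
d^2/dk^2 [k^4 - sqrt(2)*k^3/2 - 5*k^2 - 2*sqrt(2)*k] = 12*k^2 - 3*sqrt(2)*k - 10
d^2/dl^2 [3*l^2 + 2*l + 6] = 6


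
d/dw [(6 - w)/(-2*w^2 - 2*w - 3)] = (-2*w^2 + 24*w + 15)/(4*w^4 + 8*w^3 + 16*w^2 + 12*w + 9)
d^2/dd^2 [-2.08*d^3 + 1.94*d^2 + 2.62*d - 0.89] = 3.88 - 12.48*d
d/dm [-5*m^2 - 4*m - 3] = -10*m - 4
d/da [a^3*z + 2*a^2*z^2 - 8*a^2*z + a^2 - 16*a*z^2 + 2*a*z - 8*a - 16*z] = 3*a^2*z + 4*a*z^2 - 16*a*z + 2*a - 16*z^2 + 2*z - 8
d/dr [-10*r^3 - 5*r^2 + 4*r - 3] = -30*r^2 - 10*r + 4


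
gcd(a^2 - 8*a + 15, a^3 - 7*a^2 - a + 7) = 1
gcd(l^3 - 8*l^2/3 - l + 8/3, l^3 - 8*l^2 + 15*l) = 1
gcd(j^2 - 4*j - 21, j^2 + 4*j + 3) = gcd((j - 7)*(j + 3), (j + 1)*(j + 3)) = j + 3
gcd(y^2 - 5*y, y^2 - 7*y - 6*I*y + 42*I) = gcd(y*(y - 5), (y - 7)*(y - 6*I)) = 1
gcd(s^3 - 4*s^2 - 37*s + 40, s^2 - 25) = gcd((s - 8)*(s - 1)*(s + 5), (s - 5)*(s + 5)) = s + 5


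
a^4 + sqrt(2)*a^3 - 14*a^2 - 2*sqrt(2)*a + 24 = (a - 2*sqrt(2))*(a - sqrt(2))*(a + sqrt(2))*(a + 3*sqrt(2))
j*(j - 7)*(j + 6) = j^3 - j^2 - 42*j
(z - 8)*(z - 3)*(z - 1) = z^3 - 12*z^2 + 35*z - 24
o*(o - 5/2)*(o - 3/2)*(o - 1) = o^4 - 5*o^3 + 31*o^2/4 - 15*o/4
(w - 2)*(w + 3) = w^2 + w - 6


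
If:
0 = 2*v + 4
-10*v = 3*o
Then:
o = 20/3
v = -2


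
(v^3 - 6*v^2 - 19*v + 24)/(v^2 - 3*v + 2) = (v^2 - 5*v - 24)/(v - 2)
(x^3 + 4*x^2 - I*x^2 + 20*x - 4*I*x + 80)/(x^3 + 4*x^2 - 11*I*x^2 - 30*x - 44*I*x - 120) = (x + 4*I)/(x - 6*I)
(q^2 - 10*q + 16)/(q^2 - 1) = (q^2 - 10*q + 16)/(q^2 - 1)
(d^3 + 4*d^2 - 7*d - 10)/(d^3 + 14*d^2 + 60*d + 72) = (d^3 + 4*d^2 - 7*d - 10)/(d^3 + 14*d^2 + 60*d + 72)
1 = 1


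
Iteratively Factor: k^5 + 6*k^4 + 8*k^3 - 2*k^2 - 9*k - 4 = (k + 1)*(k^4 + 5*k^3 + 3*k^2 - 5*k - 4) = (k + 1)*(k + 4)*(k^3 + k^2 - k - 1) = (k - 1)*(k + 1)*(k + 4)*(k^2 + 2*k + 1) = (k - 1)*(k + 1)^2*(k + 4)*(k + 1)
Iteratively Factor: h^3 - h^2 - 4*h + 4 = (h - 2)*(h^2 + h - 2) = (h - 2)*(h - 1)*(h + 2)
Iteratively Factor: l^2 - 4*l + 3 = (l - 1)*(l - 3)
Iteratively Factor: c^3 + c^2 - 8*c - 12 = (c + 2)*(c^2 - c - 6) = (c + 2)^2*(c - 3)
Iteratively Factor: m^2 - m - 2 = (m - 2)*(m + 1)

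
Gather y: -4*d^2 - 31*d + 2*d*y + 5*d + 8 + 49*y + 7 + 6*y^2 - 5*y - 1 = -4*d^2 - 26*d + 6*y^2 + y*(2*d + 44) + 14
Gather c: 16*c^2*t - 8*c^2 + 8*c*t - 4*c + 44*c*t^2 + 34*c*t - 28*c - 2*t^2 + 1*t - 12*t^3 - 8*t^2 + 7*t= c^2*(16*t - 8) + c*(44*t^2 + 42*t - 32) - 12*t^3 - 10*t^2 + 8*t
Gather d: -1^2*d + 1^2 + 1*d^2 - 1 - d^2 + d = 0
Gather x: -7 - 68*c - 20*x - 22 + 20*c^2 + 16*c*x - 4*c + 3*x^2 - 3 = 20*c^2 - 72*c + 3*x^2 + x*(16*c - 20) - 32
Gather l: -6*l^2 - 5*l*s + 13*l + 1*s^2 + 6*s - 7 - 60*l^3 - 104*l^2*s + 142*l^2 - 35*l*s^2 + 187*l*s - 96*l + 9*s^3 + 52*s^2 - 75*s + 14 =-60*l^3 + l^2*(136 - 104*s) + l*(-35*s^2 + 182*s - 83) + 9*s^3 + 53*s^2 - 69*s + 7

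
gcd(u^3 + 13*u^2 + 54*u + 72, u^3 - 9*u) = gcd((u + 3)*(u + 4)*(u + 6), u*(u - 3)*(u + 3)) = u + 3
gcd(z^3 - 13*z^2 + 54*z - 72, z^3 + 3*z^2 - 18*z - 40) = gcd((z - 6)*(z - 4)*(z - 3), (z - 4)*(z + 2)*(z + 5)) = z - 4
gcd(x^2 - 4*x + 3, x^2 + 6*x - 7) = x - 1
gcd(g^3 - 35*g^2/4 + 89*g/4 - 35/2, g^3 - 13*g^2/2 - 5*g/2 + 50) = g - 5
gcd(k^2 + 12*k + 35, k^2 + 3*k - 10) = k + 5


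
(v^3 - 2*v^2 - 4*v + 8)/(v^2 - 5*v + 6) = (v^2 - 4)/(v - 3)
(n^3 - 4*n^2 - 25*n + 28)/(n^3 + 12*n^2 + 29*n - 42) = (n^2 - 3*n - 28)/(n^2 + 13*n + 42)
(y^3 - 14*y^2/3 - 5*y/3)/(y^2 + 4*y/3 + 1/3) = y*(y - 5)/(y + 1)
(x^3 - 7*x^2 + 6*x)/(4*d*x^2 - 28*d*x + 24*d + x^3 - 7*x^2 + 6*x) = x/(4*d + x)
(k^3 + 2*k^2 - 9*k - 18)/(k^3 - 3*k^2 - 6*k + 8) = (k^2 - 9)/(k^2 - 5*k + 4)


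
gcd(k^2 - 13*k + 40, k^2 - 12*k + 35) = k - 5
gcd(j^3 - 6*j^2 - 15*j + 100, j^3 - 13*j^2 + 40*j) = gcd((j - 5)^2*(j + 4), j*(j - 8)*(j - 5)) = j - 5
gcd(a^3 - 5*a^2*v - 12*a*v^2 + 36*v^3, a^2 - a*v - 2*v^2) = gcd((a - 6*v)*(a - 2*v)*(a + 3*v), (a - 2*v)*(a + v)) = -a + 2*v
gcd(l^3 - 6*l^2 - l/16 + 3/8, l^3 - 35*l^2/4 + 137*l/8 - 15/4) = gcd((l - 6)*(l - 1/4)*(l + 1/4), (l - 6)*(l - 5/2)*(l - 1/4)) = l^2 - 25*l/4 + 3/2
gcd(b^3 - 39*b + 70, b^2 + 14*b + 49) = b + 7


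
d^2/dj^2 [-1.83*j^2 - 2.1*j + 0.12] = -3.66000000000000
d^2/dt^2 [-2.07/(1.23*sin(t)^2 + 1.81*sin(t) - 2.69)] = (12.526812*sin(t)^4 + 13.825323*sin(t)^3 + 15.387345*sin(t)^2 - 17.572023*sin(t) - 27.261072)/(1.23*sin(t)^2 + 1.81*sin(t) - 2.69)^3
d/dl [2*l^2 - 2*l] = 4*l - 2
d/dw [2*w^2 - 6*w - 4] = 4*w - 6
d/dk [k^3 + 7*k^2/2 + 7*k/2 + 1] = 3*k^2 + 7*k + 7/2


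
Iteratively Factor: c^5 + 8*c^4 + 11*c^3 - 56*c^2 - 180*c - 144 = (c + 3)*(c^4 + 5*c^3 - 4*c^2 - 44*c - 48) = (c + 3)*(c + 4)*(c^3 + c^2 - 8*c - 12) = (c + 2)*(c + 3)*(c + 4)*(c^2 - c - 6) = (c + 2)^2*(c + 3)*(c + 4)*(c - 3)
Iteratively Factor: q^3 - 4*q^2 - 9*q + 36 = (q + 3)*(q^2 - 7*q + 12) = (q - 3)*(q + 3)*(q - 4)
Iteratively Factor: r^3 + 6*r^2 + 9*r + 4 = (r + 4)*(r^2 + 2*r + 1) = (r + 1)*(r + 4)*(r + 1)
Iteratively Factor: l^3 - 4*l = (l)*(l^2 - 4) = l*(l + 2)*(l - 2)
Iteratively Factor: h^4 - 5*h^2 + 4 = (h + 2)*(h^3 - 2*h^2 - h + 2) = (h - 2)*(h + 2)*(h^2 - 1) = (h - 2)*(h + 1)*(h + 2)*(h - 1)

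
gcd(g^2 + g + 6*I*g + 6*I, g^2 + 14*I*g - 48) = g + 6*I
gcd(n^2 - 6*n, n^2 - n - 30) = n - 6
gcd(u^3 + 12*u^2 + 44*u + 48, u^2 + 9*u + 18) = u + 6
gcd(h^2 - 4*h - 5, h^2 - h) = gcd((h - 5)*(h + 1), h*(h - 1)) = 1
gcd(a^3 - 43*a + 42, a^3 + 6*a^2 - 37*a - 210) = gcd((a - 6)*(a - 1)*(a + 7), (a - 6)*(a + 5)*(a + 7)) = a^2 + a - 42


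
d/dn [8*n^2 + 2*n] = 16*n + 2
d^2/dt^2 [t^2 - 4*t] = 2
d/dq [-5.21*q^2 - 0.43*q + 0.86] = -10.42*q - 0.43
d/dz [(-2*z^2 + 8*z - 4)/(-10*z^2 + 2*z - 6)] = (19*z^2 - 14*z - 10)/(25*z^4 - 10*z^3 + 31*z^2 - 6*z + 9)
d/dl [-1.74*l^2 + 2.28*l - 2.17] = 2.28 - 3.48*l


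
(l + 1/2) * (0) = 0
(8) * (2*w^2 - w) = 16*w^2 - 8*w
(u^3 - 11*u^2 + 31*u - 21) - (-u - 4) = u^3 - 11*u^2 + 32*u - 17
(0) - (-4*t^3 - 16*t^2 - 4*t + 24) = 4*t^3 + 16*t^2 + 4*t - 24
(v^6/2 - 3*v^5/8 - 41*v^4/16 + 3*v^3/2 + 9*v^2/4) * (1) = v^6/2 - 3*v^5/8 - 41*v^4/16 + 3*v^3/2 + 9*v^2/4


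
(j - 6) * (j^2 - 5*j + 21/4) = j^3 - 11*j^2 + 141*j/4 - 63/2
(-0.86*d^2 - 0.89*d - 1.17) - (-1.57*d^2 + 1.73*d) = 0.71*d^2 - 2.62*d - 1.17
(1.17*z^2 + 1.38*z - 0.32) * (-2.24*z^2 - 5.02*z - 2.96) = -2.6208*z^4 - 8.9646*z^3 - 9.674*z^2 - 2.4784*z + 0.9472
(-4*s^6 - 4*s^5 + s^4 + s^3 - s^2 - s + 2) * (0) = 0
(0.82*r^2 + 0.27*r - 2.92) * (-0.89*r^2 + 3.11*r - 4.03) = -0.7298*r^4 + 2.3099*r^3 + 0.1339*r^2 - 10.1693*r + 11.7676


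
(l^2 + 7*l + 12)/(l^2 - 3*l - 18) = (l + 4)/(l - 6)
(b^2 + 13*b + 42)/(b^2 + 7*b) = (b + 6)/b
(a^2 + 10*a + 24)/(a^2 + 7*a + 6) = (a + 4)/(a + 1)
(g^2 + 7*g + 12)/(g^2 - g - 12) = (g + 4)/(g - 4)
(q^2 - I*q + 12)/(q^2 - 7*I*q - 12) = (q + 3*I)/(q - 3*I)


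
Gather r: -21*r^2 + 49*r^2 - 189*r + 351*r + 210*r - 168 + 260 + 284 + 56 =28*r^2 + 372*r + 432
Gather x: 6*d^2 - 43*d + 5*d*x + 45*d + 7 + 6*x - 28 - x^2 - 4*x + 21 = 6*d^2 + 2*d - x^2 + x*(5*d + 2)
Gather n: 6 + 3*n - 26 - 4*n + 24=4 - n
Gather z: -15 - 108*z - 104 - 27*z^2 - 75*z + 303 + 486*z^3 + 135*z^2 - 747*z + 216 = 486*z^3 + 108*z^2 - 930*z + 400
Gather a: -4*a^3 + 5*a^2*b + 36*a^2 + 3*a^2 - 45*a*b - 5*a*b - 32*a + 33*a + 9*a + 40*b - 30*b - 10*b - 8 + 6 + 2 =-4*a^3 + a^2*(5*b + 39) + a*(10 - 50*b)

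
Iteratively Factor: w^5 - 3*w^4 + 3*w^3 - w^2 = (w - 1)*(w^4 - 2*w^3 + w^2) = (w - 1)^2*(w^3 - w^2) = w*(w - 1)^2*(w^2 - w) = w^2*(w - 1)^2*(w - 1)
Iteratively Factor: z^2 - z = (z)*(z - 1)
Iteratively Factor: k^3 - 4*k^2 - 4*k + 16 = (k - 2)*(k^2 - 2*k - 8) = (k - 2)*(k + 2)*(k - 4)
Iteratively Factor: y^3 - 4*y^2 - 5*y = (y + 1)*(y^2 - 5*y) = (y - 5)*(y + 1)*(y)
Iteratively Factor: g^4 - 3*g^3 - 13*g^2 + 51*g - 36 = (g + 4)*(g^3 - 7*g^2 + 15*g - 9) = (g - 1)*(g + 4)*(g^2 - 6*g + 9) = (g - 3)*(g - 1)*(g + 4)*(g - 3)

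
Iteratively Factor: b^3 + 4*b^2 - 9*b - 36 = (b + 3)*(b^2 + b - 12) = (b - 3)*(b + 3)*(b + 4)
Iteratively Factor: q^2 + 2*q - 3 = (q - 1)*(q + 3)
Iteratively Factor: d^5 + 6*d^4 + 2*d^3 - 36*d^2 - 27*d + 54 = (d + 3)*(d^4 + 3*d^3 - 7*d^2 - 15*d + 18) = (d - 2)*(d + 3)*(d^3 + 5*d^2 + 3*d - 9) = (d - 2)*(d + 3)^2*(d^2 + 2*d - 3) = (d - 2)*(d + 3)^3*(d - 1)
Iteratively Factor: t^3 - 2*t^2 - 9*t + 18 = (t - 3)*(t^2 + t - 6) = (t - 3)*(t + 3)*(t - 2)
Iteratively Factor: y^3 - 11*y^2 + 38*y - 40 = (y - 4)*(y^2 - 7*y + 10) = (y - 5)*(y - 4)*(y - 2)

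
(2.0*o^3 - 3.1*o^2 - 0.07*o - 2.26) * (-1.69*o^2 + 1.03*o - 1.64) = -3.38*o^5 + 7.299*o^4 - 6.3547*o^3 + 8.8313*o^2 - 2.213*o + 3.7064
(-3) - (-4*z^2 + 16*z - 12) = 4*z^2 - 16*z + 9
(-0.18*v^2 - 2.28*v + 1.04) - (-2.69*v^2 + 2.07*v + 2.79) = 2.51*v^2 - 4.35*v - 1.75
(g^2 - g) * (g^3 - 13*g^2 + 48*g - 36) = g^5 - 14*g^4 + 61*g^3 - 84*g^2 + 36*g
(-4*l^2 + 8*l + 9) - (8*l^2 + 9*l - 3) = -12*l^2 - l + 12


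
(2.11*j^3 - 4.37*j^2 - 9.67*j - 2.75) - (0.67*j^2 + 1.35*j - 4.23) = 2.11*j^3 - 5.04*j^2 - 11.02*j + 1.48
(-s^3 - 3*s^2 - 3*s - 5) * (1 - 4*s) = 4*s^4 + 11*s^3 + 9*s^2 + 17*s - 5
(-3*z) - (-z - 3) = 3 - 2*z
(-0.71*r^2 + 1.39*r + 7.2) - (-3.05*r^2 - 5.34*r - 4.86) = 2.34*r^2 + 6.73*r + 12.06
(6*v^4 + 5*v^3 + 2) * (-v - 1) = -6*v^5 - 11*v^4 - 5*v^3 - 2*v - 2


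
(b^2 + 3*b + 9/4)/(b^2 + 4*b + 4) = (b^2 + 3*b + 9/4)/(b^2 + 4*b + 4)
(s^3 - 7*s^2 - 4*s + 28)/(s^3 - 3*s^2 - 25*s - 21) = (s^2 - 4)/(s^2 + 4*s + 3)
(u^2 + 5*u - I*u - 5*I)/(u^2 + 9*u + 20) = (u - I)/(u + 4)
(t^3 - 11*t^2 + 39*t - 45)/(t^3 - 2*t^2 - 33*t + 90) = (t - 3)/(t + 6)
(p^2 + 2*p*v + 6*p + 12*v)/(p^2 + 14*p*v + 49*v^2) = (p^2 + 2*p*v + 6*p + 12*v)/(p^2 + 14*p*v + 49*v^2)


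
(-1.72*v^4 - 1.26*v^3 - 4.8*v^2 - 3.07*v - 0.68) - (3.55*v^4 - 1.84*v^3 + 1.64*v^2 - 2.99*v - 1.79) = -5.27*v^4 + 0.58*v^3 - 6.44*v^2 - 0.0799999999999996*v + 1.11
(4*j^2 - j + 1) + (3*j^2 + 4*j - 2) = 7*j^2 + 3*j - 1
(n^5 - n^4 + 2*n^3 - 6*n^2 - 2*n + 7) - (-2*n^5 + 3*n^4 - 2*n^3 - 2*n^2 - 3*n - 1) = 3*n^5 - 4*n^4 + 4*n^3 - 4*n^2 + n + 8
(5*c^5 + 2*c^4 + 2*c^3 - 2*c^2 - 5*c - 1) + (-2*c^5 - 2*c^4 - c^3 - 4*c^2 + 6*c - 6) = 3*c^5 + c^3 - 6*c^2 + c - 7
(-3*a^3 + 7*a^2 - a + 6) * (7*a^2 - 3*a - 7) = -21*a^5 + 58*a^4 - 7*a^3 - 4*a^2 - 11*a - 42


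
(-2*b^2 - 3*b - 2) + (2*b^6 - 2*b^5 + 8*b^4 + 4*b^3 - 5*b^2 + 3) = 2*b^6 - 2*b^5 + 8*b^4 + 4*b^3 - 7*b^2 - 3*b + 1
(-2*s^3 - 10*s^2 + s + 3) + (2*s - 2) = -2*s^3 - 10*s^2 + 3*s + 1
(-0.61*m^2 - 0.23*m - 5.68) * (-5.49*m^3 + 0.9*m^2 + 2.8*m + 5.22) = 3.3489*m^5 + 0.7137*m^4 + 29.2682*m^3 - 8.9402*m^2 - 17.1046*m - 29.6496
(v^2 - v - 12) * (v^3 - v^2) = v^5 - 2*v^4 - 11*v^3 + 12*v^2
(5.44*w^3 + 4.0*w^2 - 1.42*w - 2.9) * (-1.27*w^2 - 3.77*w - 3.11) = -6.9088*w^5 - 25.5888*w^4 - 30.195*w^3 - 3.4036*w^2 + 15.3492*w + 9.019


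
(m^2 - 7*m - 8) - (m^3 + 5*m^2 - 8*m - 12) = -m^3 - 4*m^2 + m + 4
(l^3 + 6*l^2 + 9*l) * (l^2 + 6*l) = l^5 + 12*l^4 + 45*l^3 + 54*l^2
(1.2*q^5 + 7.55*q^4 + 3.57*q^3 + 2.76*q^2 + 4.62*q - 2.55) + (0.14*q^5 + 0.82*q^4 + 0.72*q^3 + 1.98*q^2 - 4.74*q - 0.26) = 1.34*q^5 + 8.37*q^4 + 4.29*q^3 + 4.74*q^2 - 0.12*q - 2.81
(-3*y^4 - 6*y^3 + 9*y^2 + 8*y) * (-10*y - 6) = 30*y^5 + 78*y^4 - 54*y^3 - 134*y^2 - 48*y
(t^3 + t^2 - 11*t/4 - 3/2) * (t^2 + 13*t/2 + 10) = t^5 + 15*t^4/2 + 55*t^3/4 - 75*t^2/8 - 149*t/4 - 15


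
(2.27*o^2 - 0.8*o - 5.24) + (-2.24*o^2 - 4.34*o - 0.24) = 0.0299999999999998*o^2 - 5.14*o - 5.48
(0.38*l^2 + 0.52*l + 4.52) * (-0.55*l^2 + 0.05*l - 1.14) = -0.209*l^4 - 0.267*l^3 - 2.8932*l^2 - 0.3668*l - 5.1528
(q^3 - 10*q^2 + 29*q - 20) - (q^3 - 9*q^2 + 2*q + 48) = -q^2 + 27*q - 68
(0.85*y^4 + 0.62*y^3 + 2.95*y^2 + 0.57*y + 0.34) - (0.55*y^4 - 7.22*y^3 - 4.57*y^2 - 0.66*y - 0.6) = 0.3*y^4 + 7.84*y^3 + 7.52*y^2 + 1.23*y + 0.94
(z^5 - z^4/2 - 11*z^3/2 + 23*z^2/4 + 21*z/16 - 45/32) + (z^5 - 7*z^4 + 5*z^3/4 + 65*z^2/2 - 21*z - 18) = 2*z^5 - 15*z^4/2 - 17*z^3/4 + 153*z^2/4 - 315*z/16 - 621/32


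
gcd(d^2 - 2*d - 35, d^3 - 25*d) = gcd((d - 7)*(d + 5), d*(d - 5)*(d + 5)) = d + 5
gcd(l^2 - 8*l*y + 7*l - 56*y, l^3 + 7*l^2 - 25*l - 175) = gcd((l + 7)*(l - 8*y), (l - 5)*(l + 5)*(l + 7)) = l + 7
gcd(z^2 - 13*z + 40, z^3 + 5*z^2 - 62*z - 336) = z - 8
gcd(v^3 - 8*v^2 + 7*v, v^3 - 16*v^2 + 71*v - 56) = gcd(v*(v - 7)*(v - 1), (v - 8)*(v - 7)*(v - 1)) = v^2 - 8*v + 7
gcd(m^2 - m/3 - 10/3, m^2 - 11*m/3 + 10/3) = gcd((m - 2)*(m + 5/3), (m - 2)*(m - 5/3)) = m - 2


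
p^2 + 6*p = p*(p + 6)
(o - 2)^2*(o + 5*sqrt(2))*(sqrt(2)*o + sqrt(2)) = sqrt(2)*o^4 - 3*sqrt(2)*o^3 + 10*o^3 - 30*o^2 + 4*sqrt(2)*o + 40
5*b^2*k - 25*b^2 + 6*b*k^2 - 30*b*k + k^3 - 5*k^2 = (b + k)*(5*b + k)*(k - 5)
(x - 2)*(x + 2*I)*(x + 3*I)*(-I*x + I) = -I*x^4 + 5*x^3 + 3*I*x^3 - 15*x^2 + 4*I*x^2 + 10*x - 18*I*x + 12*I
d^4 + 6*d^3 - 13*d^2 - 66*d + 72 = (d - 3)*(d - 1)*(d + 4)*(d + 6)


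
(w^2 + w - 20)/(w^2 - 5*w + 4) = (w + 5)/(w - 1)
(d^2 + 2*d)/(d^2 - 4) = d/(d - 2)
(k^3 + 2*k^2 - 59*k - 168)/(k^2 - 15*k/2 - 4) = 2*(k^2 + 10*k + 21)/(2*k + 1)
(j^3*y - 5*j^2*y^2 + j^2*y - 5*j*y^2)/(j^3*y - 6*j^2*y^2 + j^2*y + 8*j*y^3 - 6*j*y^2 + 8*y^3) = j*(j - 5*y)/(j^2 - 6*j*y + 8*y^2)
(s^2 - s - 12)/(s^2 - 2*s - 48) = (-s^2 + s + 12)/(-s^2 + 2*s + 48)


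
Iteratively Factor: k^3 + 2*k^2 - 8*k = (k - 2)*(k^2 + 4*k) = k*(k - 2)*(k + 4)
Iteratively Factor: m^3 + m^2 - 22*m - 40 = (m + 2)*(m^2 - m - 20) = (m - 5)*(m + 2)*(m + 4)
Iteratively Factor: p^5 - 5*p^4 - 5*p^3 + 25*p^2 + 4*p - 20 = (p - 5)*(p^4 - 5*p^2 + 4) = (p - 5)*(p + 2)*(p^3 - 2*p^2 - p + 2) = (p - 5)*(p - 2)*(p + 2)*(p^2 - 1) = (p - 5)*(p - 2)*(p - 1)*(p + 2)*(p + 1)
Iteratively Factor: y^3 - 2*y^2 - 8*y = (y)*(y^2 - 2*y - 8) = y*(y - 4)*(y + 2)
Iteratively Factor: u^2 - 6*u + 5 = (u - 1)*(u - 5)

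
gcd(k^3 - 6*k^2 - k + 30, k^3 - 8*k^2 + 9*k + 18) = k - 3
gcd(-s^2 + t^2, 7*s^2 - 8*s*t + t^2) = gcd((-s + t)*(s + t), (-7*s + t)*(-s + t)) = s - t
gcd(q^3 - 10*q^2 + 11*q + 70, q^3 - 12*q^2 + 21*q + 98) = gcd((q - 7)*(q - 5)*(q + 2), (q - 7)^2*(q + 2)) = q^2 - 5*q - 14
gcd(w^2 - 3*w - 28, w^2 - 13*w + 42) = w - 7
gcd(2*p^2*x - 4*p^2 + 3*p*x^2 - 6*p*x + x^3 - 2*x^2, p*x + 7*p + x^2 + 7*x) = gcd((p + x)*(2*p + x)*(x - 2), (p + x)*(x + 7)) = p + x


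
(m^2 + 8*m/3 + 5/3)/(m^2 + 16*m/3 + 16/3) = (3*m^2 + 8*m + 5)/(3*m^2 + 16*m + 16)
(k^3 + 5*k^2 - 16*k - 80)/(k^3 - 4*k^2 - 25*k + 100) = (k + 4)/(k - 5)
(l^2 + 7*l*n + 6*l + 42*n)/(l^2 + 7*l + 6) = (l + 7*n)/(l + 1)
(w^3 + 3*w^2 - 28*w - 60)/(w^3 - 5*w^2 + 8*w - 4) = (w^3 + 3*w^2 - 28*w - 60)/(w^3 - 5*w^2 + 8*w - 4)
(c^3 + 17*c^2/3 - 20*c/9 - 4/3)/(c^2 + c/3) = c + 16/3 - 4/c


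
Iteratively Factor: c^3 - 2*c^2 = (c)*(c^2 - 2*c) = c*(c - 2)*(c)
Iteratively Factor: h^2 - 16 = (h - 4)*(h + 4)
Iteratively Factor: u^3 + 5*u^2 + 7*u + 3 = (u + 1)*(u^2 + 4*u + 3) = (u + 1)*(u + 3)*(u + 1)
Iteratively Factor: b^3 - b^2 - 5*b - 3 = (b + 1)*(b^2 - 2*b - 3) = (b - 3)*(b + 1)*(b + 1)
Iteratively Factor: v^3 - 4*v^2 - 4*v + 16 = (v - 4)*(v^2 - 4) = (v - 4)*(v + 2)*(v - 2)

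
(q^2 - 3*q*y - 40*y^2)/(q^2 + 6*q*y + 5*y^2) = (q - 8*y)/(q + y)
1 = 1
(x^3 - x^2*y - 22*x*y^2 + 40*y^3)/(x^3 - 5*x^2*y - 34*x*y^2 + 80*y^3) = (x - 4*y)/(x - 8*y)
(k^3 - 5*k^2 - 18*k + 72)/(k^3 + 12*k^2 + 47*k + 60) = (k^2 - 9*k + 18)/(k^2 + 8*k + 15)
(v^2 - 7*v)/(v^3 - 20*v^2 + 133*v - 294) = v/(v^2 - 13*v + 42)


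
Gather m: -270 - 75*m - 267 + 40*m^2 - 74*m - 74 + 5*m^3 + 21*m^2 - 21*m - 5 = 5*m^3 + 61*m^2 - 170*m - 616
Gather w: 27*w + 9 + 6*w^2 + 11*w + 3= 6*w^2 + 38*w + 12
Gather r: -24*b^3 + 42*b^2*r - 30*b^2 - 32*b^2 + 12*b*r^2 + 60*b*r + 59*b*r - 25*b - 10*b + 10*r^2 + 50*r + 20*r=-24*b^3 - 62*b^2 - 35*b + r^2*(12*b + 10) + r*(42*b^2 + 119*b + 70)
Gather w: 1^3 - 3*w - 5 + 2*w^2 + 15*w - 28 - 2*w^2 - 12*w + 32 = 0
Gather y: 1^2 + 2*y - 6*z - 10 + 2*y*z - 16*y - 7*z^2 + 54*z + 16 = y*(2*z - 14) - 7*z^2 + 48*z + 7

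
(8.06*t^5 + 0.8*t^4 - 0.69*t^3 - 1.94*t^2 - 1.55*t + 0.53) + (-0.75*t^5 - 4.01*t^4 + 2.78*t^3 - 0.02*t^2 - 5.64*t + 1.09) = 7.31*t^5 - 3.21*t^4 + 2.09*t^3 - 1.96*t^2 - 7.19*t + 1.62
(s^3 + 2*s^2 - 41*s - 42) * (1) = s^3 + 2*s^2 - 41*s - 42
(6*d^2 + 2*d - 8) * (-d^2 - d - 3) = -6*d^4 - 8*d^3 - 12*d^2 + 2*d + 24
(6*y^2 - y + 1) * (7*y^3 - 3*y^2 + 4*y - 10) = 42*y^5 - 25*y^4 + 34*y^3 - 67*y^2 + 14*y - 10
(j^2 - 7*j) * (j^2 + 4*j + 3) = j^4 - 3*j^3 - 25*j^2 - 21*j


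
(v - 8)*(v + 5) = v^2 - 3*v - 40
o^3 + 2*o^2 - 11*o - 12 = (o - 3)*(o + 1)*(o + 4)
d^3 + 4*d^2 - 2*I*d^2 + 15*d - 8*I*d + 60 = (d + 4)*(d - 5*I)*(d + 3*I)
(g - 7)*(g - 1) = g^2 - 8*g + 7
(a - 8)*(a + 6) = a^2 - 2*a - 48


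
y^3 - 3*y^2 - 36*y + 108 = (y - 6)*(y - 3)*(y + 6)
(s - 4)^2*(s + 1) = s^3 - 7*s^2 + 8*s + 16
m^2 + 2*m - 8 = (m - 2)*(m + 4)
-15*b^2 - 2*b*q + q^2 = (-5*b + q)*(3*b + q)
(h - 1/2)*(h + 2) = h^2 + 3*h/2 - 1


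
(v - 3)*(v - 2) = v^2 - 5*v + 6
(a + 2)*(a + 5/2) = a^2 + 9*a/2 + 5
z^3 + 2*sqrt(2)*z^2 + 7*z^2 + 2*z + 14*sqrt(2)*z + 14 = (z + 7)*(z + sqrt(2))^2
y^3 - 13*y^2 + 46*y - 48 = (y - 8)*(y - 3)*(y - 2)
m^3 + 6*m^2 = m^2*(m + 6)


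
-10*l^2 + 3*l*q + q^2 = (-2*l + q)*(5*l + q)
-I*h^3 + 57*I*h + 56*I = (h - 8)*(h + 7)*(-I*h - I)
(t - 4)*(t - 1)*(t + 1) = t^3 - 4*t^2 - t + 4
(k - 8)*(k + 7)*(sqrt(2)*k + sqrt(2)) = sqrt(2)*k^3 - 57*sqrt(2)*k - 56*sqrt(2)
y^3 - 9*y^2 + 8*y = y*(y - 8)*(y - 1)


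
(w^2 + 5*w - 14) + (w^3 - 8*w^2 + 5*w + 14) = w^3 - 7*w^2 + 10*w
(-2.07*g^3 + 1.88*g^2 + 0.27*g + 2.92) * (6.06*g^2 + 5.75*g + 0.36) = -12.5442*g^5 - 0.5097*g^4 + 11.701*g^3 + 19.9245*g^2 + 16.8872*g + 1.0512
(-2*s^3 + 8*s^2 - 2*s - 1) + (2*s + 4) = -2*s^3 + 8*s^2 + 3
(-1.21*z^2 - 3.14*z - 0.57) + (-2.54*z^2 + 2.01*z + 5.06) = -3.75*z^2 - 1.13*z + 4.49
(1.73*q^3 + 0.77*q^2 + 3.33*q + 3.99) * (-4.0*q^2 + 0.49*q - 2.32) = -6.92*q^5 - 2.2323*q^4 - 16.9563*q^3 - 16.1147*q^2 - 5.7705*q - 9.2568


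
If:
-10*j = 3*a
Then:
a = -10*j/3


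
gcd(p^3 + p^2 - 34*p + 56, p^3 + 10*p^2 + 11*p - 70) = p^2 + 5*p - 14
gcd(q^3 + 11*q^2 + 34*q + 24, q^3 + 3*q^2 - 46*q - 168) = q^2 + 10*q + 24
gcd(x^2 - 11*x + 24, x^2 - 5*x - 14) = 1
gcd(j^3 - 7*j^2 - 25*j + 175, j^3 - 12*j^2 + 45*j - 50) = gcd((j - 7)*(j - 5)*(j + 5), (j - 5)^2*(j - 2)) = j - 5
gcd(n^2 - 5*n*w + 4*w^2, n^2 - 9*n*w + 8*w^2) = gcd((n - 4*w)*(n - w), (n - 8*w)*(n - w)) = -n + w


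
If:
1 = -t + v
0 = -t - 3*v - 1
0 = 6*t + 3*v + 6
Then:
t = -1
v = 0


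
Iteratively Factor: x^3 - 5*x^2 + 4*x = (x - 4)*(x^2 - x) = (x - 4)*(x - 1)*(x)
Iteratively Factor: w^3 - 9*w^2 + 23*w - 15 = (w - 5)*(w^2 - 4*w + 3) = (w - 5)*(w - 3)*(w - 1)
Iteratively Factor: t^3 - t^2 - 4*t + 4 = (t + 2)*(t^2 - 3*t + 2) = (t - 2)*(t + 2)*(t - 1)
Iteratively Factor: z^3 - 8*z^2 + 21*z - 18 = (z - 2)*(z^2 - 6*z + 9) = (z - 3)*(z - 2)*(z - 3)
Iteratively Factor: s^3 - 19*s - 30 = (s + 2)*(s^2 - 2*s - 15) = (s - 5)*(s + 2)*(s + 3)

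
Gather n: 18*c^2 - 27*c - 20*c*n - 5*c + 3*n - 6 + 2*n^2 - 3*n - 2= 18*c^2 - 20*c*n - 32*c + 2*n^2 - 8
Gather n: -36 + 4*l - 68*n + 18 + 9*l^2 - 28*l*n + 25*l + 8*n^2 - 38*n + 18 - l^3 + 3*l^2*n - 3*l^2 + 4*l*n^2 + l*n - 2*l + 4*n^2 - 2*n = -l^3 + 6*l^2 + 27*l + n^2*(4*l + 12) + n*(3*l^2 - 27*l - 108)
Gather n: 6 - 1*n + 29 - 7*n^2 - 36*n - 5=-7*n^2 - 37*n + 30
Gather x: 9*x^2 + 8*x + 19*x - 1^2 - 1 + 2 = 9*x^2 + 27*x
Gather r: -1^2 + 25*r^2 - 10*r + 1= 25*r^2 - 10*r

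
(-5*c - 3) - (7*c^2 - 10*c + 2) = -7*c^2 + 5*c - 5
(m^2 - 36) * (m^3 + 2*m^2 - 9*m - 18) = m^5 + 2*m^4 - 45*m^3 - 90*m^2 + 324*m + 648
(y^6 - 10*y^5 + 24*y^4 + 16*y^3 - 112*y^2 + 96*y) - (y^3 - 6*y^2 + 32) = y^6 - 10*y^5 + 24*y^4 + 15*y^3 - 106*y^2 + 96*y - 32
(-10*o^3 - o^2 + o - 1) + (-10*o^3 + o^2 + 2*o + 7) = -20*o^3 + 3*o + 6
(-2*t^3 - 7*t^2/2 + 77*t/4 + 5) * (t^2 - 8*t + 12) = -2*t^5 + 25*t^4/2 + 93*t^3/4 - 191*t^2 + 191*t + 60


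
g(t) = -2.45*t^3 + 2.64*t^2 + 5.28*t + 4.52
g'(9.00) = -542.55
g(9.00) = -1520.17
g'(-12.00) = -1116.48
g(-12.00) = 4554.92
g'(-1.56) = -20.84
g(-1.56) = 12.01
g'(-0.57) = -0.12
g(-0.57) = 2.82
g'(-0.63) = -0.96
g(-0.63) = 2.85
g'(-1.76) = -26.78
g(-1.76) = 16.76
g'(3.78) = -79.78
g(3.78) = -70.13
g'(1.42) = -2.04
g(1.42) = 10.33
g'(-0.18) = 4.09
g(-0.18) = 3.67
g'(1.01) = 3.12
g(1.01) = 10.02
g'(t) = -7.35*t^2 + 5.28*t + 5.28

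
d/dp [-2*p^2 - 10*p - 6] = -4*p - 10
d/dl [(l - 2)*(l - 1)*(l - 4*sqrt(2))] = 3*l^2 - 8*sqrt(2)*l - 6*l + 2 + 12*sqrt(2)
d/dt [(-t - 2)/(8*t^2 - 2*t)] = (2*t^2 + 8*t - 1)/(t^2*(16*t^2 - 8*t + 1))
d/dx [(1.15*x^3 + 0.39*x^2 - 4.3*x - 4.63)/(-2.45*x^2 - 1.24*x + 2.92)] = (-2.8175*x^4 - 2.852*x^3 - 0.944599999999998*x^2 - 20.4094*x - 18.2972)/(6.0025*x^4 + 6.076*x^3 - 12.7704*x^2 - 7.2416*x + 8.5264)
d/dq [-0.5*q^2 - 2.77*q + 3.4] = -1.0*q - 2.77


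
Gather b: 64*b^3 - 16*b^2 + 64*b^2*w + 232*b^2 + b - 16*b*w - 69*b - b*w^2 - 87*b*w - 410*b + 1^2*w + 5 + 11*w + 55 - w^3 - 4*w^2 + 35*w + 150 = 64*b^3 + b^2*(64*w + 216) + b*(-w^2 - 103*w - 478) - w^3 - 4*w^2 + 47*w + 210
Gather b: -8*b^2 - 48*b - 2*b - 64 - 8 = -8*b^2 - 50*b - 72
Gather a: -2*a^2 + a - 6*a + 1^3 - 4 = -2*a^2 - 5*a - 3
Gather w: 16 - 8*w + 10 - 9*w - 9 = 17 - 17*w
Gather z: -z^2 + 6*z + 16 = -z^2 + 6*z + 16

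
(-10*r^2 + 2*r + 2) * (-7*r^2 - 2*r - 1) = 70*r^4 + 6*r^3 - 8*r^2 - 6*r - 2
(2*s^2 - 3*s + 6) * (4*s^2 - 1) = 8*s^4 - 12*s^3 + 22*s^2 + 3*s - 6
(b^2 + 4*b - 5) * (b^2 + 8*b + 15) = b^4 + 12*b^3 + 42*b^2 + 20*b - 75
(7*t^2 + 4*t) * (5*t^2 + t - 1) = 35*t^4 + 27*t^3 - 3*t^2 - 4*t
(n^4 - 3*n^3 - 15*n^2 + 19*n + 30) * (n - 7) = n^5 - 10*n^4 + 6*n^3 + 124*n^2 - 103*n - 210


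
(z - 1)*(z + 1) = z^2 - 1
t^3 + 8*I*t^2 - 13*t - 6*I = (t + I)^2*(t + 6*I)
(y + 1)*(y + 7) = y^2 + 8*y + 7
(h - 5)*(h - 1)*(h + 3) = h^3 - 3*h^2 - 13*h + 15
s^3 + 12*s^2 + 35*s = s*(s + 5)*(s + 7)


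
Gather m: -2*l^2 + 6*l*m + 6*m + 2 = -2*l^2 + m*(6*l + 6) + 2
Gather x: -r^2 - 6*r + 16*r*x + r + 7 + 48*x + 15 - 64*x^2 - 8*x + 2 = -r^2 - 5*r - 64*x^2 + x*(16*r + 40) + 24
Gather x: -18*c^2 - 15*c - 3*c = -18*c^2 - 18*c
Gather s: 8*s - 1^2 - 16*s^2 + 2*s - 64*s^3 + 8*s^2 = -64*s^3 - 8*s^2 + 10*s - 1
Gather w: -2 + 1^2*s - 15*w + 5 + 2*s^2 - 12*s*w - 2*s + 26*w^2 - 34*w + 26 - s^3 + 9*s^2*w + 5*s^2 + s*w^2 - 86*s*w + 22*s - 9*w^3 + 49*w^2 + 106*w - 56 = -s^3 + 7*s^2 + 21*s - 9*w^3 + w^2*(s + 75) + w*(9*s^2 - 98*s + 57) - 27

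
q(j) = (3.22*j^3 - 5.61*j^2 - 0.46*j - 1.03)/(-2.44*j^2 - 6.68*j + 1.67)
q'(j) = (4.88*j + 6.68)*(3.22*j^3 - 5.61*j^2 - 0.46*j - 1.03)/(-2.44*j^2 - 6.68*j + 1.67)^2 + (9.66*j^2 - 11.22*j - 0.46)/(-2.44*j^2 - 6.68*j + 1.67)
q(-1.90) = -7.65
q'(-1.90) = 13.61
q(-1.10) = -1.91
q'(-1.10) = 3.47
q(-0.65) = -0.80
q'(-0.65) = 1.63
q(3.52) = -1.31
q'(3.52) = -0.93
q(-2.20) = -13.49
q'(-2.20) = 27.58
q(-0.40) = -0.49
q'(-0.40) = 0.82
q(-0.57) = -0.68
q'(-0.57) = 1.37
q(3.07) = -0.90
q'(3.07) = -0.87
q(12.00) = -11.05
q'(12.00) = -1.24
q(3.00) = -0.84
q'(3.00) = -0.86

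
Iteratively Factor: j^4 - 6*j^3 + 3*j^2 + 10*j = (j + 1)*(j^3 - 7*j^2 + 10*j) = (j - 5)*(j + 1)*(j^2 - 2*j) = (j - 5)*(j - 2)*(j + 1)*(j)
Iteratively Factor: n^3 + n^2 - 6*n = (n + 3)*(n^2 - 2*n) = n*(n + 3)*(n - 2)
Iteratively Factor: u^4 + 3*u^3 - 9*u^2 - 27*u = (u + 3)*(u^3 - 9*u) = (u + 3)^2*(u^2 - 3*u) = (u - 3)*(u + 3)^2*(u)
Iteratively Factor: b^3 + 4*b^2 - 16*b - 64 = (b + 4)*(b^2 - 16) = (b + 4)^2*(b - 4)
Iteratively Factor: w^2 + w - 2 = (w - 1)*(w + 2)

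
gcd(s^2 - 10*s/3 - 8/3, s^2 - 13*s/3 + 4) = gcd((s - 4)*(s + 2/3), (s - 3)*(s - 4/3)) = 1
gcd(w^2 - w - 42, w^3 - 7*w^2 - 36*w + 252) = w^2 - w - 42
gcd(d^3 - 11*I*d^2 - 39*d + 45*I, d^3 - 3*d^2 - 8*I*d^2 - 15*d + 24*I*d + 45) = d^2 - 8*I*d - 15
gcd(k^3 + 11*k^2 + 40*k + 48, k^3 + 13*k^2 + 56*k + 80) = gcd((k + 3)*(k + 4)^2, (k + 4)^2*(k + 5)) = k^2 + 8*k + 16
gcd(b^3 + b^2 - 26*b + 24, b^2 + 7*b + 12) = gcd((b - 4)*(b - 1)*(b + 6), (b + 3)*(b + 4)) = 1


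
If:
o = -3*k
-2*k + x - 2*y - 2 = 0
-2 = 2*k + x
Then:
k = -y/2 - 1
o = 3*y/2 + 3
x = y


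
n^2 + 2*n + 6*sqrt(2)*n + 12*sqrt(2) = (n + 2)*(n + 6*sqrt(2))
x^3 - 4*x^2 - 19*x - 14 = (x - 7)*(x + 1)*(x + 2)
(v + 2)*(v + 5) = v^2 + 7*v + 10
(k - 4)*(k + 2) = k^2 - 2*k - 8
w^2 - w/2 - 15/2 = (w - 3)*(w + 5/2)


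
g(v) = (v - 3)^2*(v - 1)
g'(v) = (v - 3)^2 + (v - 1)*(2*v - 6) = (v - 3)*(3*v - 5)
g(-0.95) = -30.42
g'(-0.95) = 31.01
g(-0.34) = -14.95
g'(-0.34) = 20.11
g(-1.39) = -46.06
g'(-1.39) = 40.26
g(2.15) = 0.83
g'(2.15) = -1.23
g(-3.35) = -175.40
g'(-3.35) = 95.57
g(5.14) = 18.96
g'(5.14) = 22.30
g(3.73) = 1.45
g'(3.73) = 4.52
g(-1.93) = -71.21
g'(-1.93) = 53.19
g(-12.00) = -2925.00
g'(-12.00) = 615.00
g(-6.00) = -567.00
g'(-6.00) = 207.00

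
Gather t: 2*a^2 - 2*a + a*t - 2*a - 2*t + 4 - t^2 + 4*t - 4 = 2*a^2 - 4*a - t^2 + t*(a + 2)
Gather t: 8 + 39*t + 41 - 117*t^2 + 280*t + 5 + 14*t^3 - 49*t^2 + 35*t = 14*t^3 - 166*t^2 + 354*t + 54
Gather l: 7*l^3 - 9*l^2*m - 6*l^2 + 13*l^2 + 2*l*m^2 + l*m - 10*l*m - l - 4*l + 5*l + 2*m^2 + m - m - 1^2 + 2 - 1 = 7*l^3 + l^2*(7 - 9*m) + l*(2*m^2 - 9*m) + 2*m^2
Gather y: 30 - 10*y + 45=75 - 10*y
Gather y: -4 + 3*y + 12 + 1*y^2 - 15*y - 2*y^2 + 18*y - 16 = -y^2 + 6*y - 8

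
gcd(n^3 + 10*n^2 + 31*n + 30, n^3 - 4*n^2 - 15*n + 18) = n + 3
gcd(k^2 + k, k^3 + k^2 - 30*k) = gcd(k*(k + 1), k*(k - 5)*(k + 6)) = k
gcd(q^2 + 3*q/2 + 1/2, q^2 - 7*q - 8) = q + 1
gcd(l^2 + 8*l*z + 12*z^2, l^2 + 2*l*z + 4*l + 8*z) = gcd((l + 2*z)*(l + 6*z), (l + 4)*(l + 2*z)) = l + 2*z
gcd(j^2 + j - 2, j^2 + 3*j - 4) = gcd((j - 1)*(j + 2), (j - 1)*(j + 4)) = j - 1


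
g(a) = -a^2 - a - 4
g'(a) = -2*a - 1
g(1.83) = -9.18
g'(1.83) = -4.66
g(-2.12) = -6.37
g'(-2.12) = 3.24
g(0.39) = -4.54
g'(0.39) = -1.78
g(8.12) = -78.05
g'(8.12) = -17.24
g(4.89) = -32.80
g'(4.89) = -10.78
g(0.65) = -5.07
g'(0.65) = -2.30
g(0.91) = -5.74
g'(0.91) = -2.82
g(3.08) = -16.57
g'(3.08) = -7.16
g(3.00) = -16.00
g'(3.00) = -7.00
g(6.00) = -46.00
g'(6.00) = -13.00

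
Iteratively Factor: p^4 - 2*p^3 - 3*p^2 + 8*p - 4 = (p + 2)*(p^3 - 4*p^2 + 5*p - 2) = (p - 1)*(p + 2)*(p^2 - 3*p + 2) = (p - 2)*(p - 1)*(p + 2)*(p - 1)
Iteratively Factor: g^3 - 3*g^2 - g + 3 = (g + 1)*(g^2 - 4*g + 3) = (g - 1)*(g + 1)*(g - 3)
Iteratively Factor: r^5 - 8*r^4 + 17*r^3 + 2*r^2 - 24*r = (r + 1)*(r^4 - 9*r^3 + 26*r^2 - 24*r) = r*(r + 1)*(r^3 - 9*r^2 + 26*r - 24) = r*(r - 2)*(r + 1)*(r^2 - 7*r + 12) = r*(r - 3)*(r - 2)*(r + 1)*(r - 4)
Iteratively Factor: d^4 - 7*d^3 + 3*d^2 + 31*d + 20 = (d - 4)*(d^3 - 3*d^2 - 9*d - 5) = (d - 4)*(d + 1)*(d^2 - 4*d - 5) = (d - 5)*(d - 4)*(d + 1)*(d + 1)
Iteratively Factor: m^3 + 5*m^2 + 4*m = (m)*(m^2 + 5*m + 4) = m*(m + 4)*(m + 1)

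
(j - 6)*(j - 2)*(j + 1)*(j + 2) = j^4 - 5*j^3 - 10*j^2 + 20*j + 24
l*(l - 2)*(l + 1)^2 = l^4 - 3*l^2 - 2*l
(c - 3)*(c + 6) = c^2 + 3*c - 18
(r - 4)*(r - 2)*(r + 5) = r^3 - r^2 - 22*r + 40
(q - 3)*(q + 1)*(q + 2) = q^3 - 7*q - 6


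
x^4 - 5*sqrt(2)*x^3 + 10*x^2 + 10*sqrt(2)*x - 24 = (x - 3*sqrt(2))*(x - 2*sqrt(2))*(x - sqrt(2))*(x + sqrt(2))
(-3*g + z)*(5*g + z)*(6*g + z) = -90*g^3 - 3*g^2*z + 8*g*z^2 + z^3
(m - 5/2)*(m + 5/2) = m^2 - 25/4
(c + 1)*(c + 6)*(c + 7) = c^3 + 14*c^2 + 55*c + 42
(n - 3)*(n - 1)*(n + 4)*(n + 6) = n^4 + 6*n^3 - 13*n^2 - 66*n + 72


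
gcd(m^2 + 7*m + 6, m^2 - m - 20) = 1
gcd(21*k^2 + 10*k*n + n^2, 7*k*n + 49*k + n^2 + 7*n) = 7*k + n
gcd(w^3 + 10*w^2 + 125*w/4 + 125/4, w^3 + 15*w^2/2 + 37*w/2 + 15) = w + 5/2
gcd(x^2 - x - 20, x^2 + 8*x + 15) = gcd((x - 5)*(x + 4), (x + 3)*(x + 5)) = 1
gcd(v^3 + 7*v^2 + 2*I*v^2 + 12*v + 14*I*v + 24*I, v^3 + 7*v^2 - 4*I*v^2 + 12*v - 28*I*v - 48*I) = v^2 + 7*v + 12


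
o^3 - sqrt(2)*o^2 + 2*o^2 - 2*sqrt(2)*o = o*(o + 2)*(o - sqrt(2))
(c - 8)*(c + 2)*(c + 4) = c^3 - 2*c^2 - 40*c - 64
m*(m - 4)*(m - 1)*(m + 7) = m^4 + 2*m^3 - 31*m^2 + 28*m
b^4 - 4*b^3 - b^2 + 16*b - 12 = (b - 3)*(b - 2)*(b - 1)*(b + 2)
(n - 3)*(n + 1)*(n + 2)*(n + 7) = n^4 + 7*n^3 - 7*n^2 - 55*n - 42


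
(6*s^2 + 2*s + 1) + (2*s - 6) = 6*s^2 + 4*s - 5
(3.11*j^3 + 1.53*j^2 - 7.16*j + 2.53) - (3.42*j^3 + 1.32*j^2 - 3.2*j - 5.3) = -0.31*j^3 + 0.21*j^2 - 3.96*j + 7.83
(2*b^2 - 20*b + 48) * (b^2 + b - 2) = 2*b^4 - 18*b^3 + 24*b^2 + 88*b - 96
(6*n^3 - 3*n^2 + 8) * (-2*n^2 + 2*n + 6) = -12*n^5 + 18*n^4 + 30*n^3 - 34*n^2 + 16*n + 48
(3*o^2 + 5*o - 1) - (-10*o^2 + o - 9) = 13*o^2 + 4*o + 8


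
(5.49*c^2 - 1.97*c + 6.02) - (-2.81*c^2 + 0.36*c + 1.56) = 8.3*c^2 - 2.33*c + 4.46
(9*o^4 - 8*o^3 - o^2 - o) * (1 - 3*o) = -27*o^5 + 33*o^4 - 5*o^3 + 2*o^2 - o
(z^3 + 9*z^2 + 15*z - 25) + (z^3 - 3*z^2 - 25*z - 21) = 2*z^3 + 6*z^2 - 10*z - 46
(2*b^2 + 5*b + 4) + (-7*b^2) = -5*b^2 + 5*b + 4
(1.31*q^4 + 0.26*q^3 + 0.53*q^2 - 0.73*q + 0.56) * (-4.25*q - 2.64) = -5.5675*q^5 - 4.5634*q^4 - 2.9389*q^3 + 1.7033*q^2 - 0.4528*q - 1.4784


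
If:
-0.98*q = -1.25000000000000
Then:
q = 1.28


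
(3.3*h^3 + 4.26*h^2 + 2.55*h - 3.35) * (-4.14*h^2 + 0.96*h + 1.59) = -13.662*h^5 - 14.4684*h^4 - 1.2204*h^3 + 23.0904*h^2 + 0.8385*h - 5.3265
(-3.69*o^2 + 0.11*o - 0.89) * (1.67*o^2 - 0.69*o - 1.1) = -6.1623*o^4 + 2.7298*o^3 + 2.4968*o^2 + 0.4931*o + 0.979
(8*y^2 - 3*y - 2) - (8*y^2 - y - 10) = 8 - 2*y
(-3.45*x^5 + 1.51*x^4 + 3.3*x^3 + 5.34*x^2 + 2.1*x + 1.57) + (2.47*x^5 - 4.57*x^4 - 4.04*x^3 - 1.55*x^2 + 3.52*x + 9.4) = -0.98*x^5 - 3.06*x^4 - 0.74*x^3 + 3.79*x^2 + 5.62*x + 10.97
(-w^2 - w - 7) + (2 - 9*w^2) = -10*w^2 - w - 5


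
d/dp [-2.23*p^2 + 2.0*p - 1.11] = 2.0 - 4.46*p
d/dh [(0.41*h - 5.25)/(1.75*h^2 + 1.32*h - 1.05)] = (-0.7175*h^2 + 18.375*h + 6.4995)/(3.0625*h^4 + 4.62*h^3 - 1.9326*h^2 - 2.772*h + 1.1025)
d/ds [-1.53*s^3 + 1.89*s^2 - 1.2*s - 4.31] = -4.59*s^2 + 3.78*s - 1.2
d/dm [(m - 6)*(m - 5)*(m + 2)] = 3*m^2 - 18*m + 8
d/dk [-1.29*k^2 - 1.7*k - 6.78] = -2.58*k - 1.7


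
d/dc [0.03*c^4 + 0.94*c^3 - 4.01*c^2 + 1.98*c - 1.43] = 0.12*c^3 + 2.82*c^2 - 8.02*c + 1.98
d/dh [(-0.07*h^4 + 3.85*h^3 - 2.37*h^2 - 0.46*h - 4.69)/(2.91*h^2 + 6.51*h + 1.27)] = (-0.4074*h^5 + 9.8364*h^4 + 49.7714*h^3 + 0.578400000000002*h^2 + 21.276*h + 29.9477)/(8.4681*h^4 + 37.8882*h^3 + 49.7715*h^2 + 16.5354*h + 1.6129)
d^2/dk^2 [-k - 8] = 0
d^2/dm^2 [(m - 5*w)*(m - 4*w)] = 2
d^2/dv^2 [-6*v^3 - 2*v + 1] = -36*v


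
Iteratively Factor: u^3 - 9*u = (u)*(u^2 - 9) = u*(u - 3)*(u + 3)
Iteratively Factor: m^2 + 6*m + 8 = (m + 4)*(m + 2)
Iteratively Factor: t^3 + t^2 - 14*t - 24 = (t + 2)*(t^2 - t - 12) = (t + 2)*(t + 3)*(t - 4)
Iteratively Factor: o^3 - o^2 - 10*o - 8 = (o + 2)*(o^2 - 3*o - 4) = (o - 4)*(o + 2)*(o + 1)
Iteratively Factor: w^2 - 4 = (w - 2)*(w + 2)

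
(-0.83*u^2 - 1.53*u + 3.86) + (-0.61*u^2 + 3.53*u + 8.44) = -1.44*u^2 + 2.0*u + 12.3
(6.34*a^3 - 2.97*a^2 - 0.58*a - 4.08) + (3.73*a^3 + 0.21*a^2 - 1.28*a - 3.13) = 10.07*a^3 - 2.76*a^2 - 1.86*a - 7.21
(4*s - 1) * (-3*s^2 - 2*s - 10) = -12*s^3 - 5*s^2 - 38*s + 10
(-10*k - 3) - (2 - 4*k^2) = 4*k^2 - 10*k - 5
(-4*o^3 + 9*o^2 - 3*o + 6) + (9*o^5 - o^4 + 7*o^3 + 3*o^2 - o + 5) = 9*o^5 - o^4 + 3*o^3 + 12*o^2 - 4*o + 11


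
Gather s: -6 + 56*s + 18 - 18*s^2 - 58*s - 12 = -18*s^2 - 2*s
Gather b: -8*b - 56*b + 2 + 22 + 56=80 - 64*b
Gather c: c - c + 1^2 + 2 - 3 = 0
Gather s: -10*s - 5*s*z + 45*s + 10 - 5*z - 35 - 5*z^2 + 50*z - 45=s*(35 - 5*z) - 5*z^2 + 45*z - 70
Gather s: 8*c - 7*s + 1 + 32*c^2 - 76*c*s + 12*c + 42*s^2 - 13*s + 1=32*c^2 + 20*c + 42*s^2 + s*(-76*c - 20) + 2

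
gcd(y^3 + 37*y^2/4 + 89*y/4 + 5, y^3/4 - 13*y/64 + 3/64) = 1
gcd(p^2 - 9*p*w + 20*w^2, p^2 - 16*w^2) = p - 4*w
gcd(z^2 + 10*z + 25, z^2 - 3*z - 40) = z + 5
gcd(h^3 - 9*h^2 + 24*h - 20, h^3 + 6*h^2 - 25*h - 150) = h - 5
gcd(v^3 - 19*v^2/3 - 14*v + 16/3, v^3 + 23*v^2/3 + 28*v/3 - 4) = v^2 + 5*v/3 - 2/3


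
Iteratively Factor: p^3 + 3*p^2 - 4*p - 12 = (p - 2)*(p^2 + 5*p + 6) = (p - 2)*(p + 3)*(p + 2)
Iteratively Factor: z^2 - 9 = (z + 3)*(z - 3)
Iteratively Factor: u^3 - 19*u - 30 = (u + 2)*(u^2 - 2*u - 15) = (u + 2)*(u + 3)*(u - 5)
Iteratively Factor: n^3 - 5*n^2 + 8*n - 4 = (n - 1)*(n^2 - 4*n + 4) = (n - 2)*(n - 1)*(n - 2)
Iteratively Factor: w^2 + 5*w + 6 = (w + 2)*(w + 3)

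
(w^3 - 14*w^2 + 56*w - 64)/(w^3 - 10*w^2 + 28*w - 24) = (w^2 - 12*w + 32)/(w^2 - 8*w + 12)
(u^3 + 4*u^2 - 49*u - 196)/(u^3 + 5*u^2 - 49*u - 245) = (u + 4)/(u + 5)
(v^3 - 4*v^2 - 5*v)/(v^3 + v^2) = (v - 5)/v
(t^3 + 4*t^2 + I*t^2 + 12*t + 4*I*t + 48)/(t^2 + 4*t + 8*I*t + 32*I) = (t^2 + I*t + 12)/(t + 8*I)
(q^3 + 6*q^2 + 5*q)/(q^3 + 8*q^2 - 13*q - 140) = q*(q + 1)/(q^2 + 3*q - 28)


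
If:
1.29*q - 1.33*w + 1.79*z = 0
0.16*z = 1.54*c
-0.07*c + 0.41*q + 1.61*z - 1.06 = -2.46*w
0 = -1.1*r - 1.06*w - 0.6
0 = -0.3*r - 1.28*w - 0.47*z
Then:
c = -0.18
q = 3.46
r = -1.50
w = 1.00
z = -1.75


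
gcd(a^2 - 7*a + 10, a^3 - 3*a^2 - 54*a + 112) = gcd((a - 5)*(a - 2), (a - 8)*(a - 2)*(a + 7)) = a - 2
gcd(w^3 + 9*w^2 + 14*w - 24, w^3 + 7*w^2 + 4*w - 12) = w^2 + 5*w - 6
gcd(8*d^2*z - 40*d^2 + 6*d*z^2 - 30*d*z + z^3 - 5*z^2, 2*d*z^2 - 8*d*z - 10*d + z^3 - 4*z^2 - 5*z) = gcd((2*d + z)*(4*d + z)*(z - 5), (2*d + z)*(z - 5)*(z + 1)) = 2*d*z - 10*d + z^2 - 5*z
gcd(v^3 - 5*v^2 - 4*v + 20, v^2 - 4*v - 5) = v - 5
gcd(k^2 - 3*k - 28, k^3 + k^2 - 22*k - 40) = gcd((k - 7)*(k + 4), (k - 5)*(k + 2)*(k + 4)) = k + 4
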